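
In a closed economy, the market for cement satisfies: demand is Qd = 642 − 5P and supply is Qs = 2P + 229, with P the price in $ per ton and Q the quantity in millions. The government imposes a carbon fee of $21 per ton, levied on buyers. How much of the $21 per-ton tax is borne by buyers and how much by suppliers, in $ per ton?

Without the tax, 642 − 5P = 2P + 229 gives 7P = 413, so P* = $59 and Q* = 347.
With the tax collected from buyers, demand (in seller-price terms) shifts: Qd = 642 − 5(P + 21).
Solving gives Q = 317 with buyers paying $65 and suppliers receiving $44 (the $21 wedge).
Burden on buyers: $6; on suppliers: $15. (They sum to $21.)

Buyers bear $6 per ton; suppliers bear $15 per ton.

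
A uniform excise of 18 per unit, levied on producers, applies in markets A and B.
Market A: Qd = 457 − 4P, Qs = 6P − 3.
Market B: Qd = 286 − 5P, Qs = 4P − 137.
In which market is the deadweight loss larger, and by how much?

Market A: pre-tax P* = 46, Q* = 273; post-tax Q = 229.8; deadweight loss = 388.8.
Market B: pre-tax P* = 47, Q* = 51; post-tax Q = 11; deadweight loss = 360.
Difference: 388.8 vs 360 → market A is larger by 28.8.

Market A, by 28.8.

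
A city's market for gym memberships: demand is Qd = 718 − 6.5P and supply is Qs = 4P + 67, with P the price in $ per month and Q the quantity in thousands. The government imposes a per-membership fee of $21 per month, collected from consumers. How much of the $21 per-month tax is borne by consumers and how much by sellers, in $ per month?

Before the tax: set 718 − 6.5P = 4P + 67 → P* = $62, Q* = 315.
With the tax collected from consumers, demand (in seller-price terms) shifts: Qd = 718 − 6.5(P + 21).
New equilibrium: consumers pay $70, sellers receive $49, Q = 263. (Wedge: Pb − Ps = 21.)
Burden on consumers: $8; on sellers: $13. (They sum to $21.)

Consumers bear $8 per month; sellers bear $13 per month.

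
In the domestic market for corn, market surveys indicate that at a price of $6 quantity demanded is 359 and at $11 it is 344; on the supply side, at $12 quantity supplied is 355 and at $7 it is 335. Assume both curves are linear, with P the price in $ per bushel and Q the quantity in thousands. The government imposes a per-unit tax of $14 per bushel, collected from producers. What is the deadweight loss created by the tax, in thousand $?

Deadweight loss = $168 thousand.

Demand slope: (344 − 359)/(11 − 6) = -3, so Qd = 377 − 3P.
Supply slope: (335 − 355)/(7 − 12) = 4, so Qs = 4P + 307.
Before the tax: set 377 − 3P = 4P + 307 → P* = $10, Q* = 347.
With the tax collected from producers, supply shifts: Qs = 4(P − 14) + 307.
Solving gives Q = 323 with buyers paying $18 and producers receiving $4 (the $14 wedge).
Quantity falls by |ΔQ| = |347 − 323| = 24.
DWL = ½ · t · |ΔQ| = ½ · 14 · 24 = $168.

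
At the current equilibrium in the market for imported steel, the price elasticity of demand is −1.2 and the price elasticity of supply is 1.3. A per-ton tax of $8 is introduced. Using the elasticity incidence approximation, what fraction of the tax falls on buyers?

Incidence ratio: buyers' share ≈ εs / (εs + |εd|) = 1.3 / (1.3 + 1.2) = 0.52.
Supply is the more elastic side, so buyers bear the larger share.

Buyers' share ≈ 0.52.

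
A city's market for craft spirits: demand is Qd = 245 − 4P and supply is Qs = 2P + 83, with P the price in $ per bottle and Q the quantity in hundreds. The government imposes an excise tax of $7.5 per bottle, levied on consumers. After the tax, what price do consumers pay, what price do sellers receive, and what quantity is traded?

Without the tax, 245 − 4P = 2P + 83 gives 6P = 162, so P* = $27 and Q* = 137.
With the tax collected from consumers, demand (in seller-price terms) shifts: Qd = 245 − 4(P + 7.5).
New equilibrium: consumers pay $29.5, sellers receive $22, Q = 127. (Wedge: Pb − Ps = 7.5.)

Consumers pay $29.5; sellers receive $22; quantity = 127.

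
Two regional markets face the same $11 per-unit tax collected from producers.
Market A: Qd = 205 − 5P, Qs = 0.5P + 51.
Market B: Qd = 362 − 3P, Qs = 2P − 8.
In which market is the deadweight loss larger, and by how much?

Market A: pre-tax P* = $28, Q* = 65; post-tax Q = 60; deadweight loss = $27.5.
Market B: pre-tax P* = $74, Q* = 140; post-tax Q = 126.8; deadweight loss = $72.6.
Difference: $27.5 vs $72.6 → market B is larger by $45.1.

Market B, by $45.1.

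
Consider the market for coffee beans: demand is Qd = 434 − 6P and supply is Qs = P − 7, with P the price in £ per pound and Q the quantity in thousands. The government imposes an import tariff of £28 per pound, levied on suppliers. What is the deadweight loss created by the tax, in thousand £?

Deadweight loss = £336 thousand.

Without the tax, 434 − 6P = P − 7 gives 7P = 441, so P* = £63 and Q* = 56.
With the tax collected from suppliers, supply shifts: Qs = (P − 28) − 7.
New equilibrium: consumers pay £67, suppliers receive £39, Q = 32. (Wedge: Pb − Ps = 28.)
Quantity falls by |ΔQ| = |56 − 32| = 24.
DWL = ½ · t · |ΔQ| = ½ · 28 · 24 = £336.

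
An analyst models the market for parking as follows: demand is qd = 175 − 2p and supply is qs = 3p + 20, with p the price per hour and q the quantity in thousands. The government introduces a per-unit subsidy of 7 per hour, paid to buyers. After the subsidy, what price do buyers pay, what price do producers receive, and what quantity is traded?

Without the subsidy, 175 − 2p = 3p + 20 gives 5p = 155, so p* = 31 and q* = 113.
With a per-unit subsidy paid to buyers, each effectively pays p − 7, so demand becomes qd = 175 − 2(p − 7).
Solving gives q = 121.4 with buyers paying 26.8 and producers receiving 33.8 (the 7 wedge).

Buyers pay 26.8; producers receive 33.8; quantity = 121.4.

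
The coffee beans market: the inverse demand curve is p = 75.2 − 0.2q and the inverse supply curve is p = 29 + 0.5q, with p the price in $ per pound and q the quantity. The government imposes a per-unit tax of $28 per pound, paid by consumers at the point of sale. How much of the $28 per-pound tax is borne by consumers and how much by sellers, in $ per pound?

Consumers bear $8 per pound; sellers bear $20 per pound.

Rewrite in direct form: qd = 376 − 5p and qs = 2p − 58.
Without the tax, 376 − 5p = 2p − 58 gives 7p = 434, so p* = $62 and q* = 66.
With the tax collected from consumers, demand (in seller-price terms) shifts: qd = 376 − 5(p + 28).
Solving gives q = 26 with consumers paying $70 and sellers receiving $42 (the $28 wedge).
Burden on consumers: $8; on sellers: $20. (They sum to $28.)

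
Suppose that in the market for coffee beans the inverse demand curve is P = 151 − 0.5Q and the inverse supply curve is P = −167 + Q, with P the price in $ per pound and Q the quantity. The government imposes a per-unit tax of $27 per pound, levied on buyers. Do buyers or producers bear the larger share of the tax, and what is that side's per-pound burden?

Inverting to Q(P) form: Qd = 302 − 2P; Qs = P + 167.
Before the tax: set 302 − 2P = P + 167 → P* = $45, Q* = 212.
With the tax collected from buyers, demand (in seller-price terms) shifts: Qd = 302 − 2(P + 27).
New equilibrium: buyers pay $54, producers receive $27, Q = 194. (Wedge: Pb − Ps = 27.)
Per-pound burden: buyers $9, producers $18.
Producers take the larger share because supply is less price-elastic here (demand slope 2 vs supply slope 1).

Producers bear the larger share: $18 per pound.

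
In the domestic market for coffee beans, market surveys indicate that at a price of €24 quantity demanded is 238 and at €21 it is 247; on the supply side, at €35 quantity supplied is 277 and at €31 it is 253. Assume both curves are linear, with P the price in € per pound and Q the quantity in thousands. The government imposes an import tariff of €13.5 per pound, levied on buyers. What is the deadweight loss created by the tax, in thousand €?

Demand slope: (247 − 238)/(21 − 24) = -3, so Qd = 310 − 3P.
Supply slope: (253 − 277)/(31 − 35) = 6, so Qs = 6P + 67.
Before the tax: set 310 − 3P = 6P + 67 → P* = €27, Q* = 229.
With the tax collected from buyers, demand (in seller-price terms) shifts: Qd = 310 − 3(P + 13.5).
Solving gives Q = 202 with buyers paying €36 and suppliers receiving €22.5 (the €13.5 wedge).
Quantity falls by |ΔQ| = |229 − 202| = 27.
DWL = ½ · t · |ΔQ| = ½ · 13.5 · 27 = €182.25.

Deadweight loss = €182.25 thousand.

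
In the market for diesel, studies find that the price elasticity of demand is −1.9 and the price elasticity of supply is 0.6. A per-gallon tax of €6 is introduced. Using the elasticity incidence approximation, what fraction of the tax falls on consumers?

Consumers' share ≈ 0.24.

Incidence ratio: consumers' share ≈ εs / (εs + |εd|) = 0.6 / (0.6 + 1.9) = 0.24.
Supply is the less elastic side, so consumers bear the smaller share.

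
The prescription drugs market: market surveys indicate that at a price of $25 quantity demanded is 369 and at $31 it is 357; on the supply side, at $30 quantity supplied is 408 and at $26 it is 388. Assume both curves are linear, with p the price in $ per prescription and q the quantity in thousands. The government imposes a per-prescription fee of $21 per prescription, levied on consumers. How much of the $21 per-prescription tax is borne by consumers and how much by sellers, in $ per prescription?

Consumers bear $15 per prescription; sellers bear $6 per prescription.

Demand slope: (357 − 369)/(31 − 25) = -2, so qd = 419 − 2p.
Supply slope: (388 − 408)/(26 − 30) = 5, so qs = 5p + 258.
Before the tax: set 419 − 2p = 5p + 258 → p* = $23, q* = 373.
With the tax collected from consumers, demand (in seller-price terms) shifts: qd = 419 − 2(p + 21).
New equilibrium: consumers pay $38, sellers receive $17, q = 343. (Wedge: pb − ps = 21.)
Burden on consumers: $15; on sellers: $6. (They sum to $21.)
The less price-elastic side of the market bears the larger share of a per-unit tax.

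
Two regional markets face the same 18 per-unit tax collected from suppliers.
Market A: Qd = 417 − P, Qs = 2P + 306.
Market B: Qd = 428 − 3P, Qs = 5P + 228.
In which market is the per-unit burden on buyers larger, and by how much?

Market A, by 0.75.

Market A: pre-tax P* = 37, Q* = 380; post-tax Q = 368; per-unit burden on buyers = 12.
Market B: pre-tax P* = 25, Q* = 353; post-tax Q = 319.25; per-unit burden on buyers = 11.25.
Difference: 12 vs 11.25 → market A is larger by 0.75.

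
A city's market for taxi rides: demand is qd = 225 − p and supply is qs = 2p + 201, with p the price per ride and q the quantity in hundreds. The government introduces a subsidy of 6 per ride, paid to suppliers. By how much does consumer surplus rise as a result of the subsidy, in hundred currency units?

Without the subsidy, 225 − p = 2p + 201 gives 3p = 24, so p* = 8 and q* = 217.
With a per-unit subsidy paid to suppliers, each receives p + 6 per unit sold, so supply becomes qs = 2(p + 6) + 201.
New equilibrium: buyers pay 4, suppliers receive 10, q = 221. (Wedge: pb − ps = −6.)
ΔCS is the trapezoid between Q = 221 and Q = 217 of height 4: ½ · (217 + 221) · 4 = 876.

Consumer surplus rises by 876 hundred.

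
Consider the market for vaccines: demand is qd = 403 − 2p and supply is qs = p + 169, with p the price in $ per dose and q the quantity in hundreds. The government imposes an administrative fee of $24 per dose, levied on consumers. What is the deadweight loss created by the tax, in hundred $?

Deadweight loss = $192 hundred.

Without the tax, 403 − 2p = p + 169 gives 3p = 234, so p* = $78 and q* = 247.
With the tax collected from consumers, demand (in seller-price terms) shifts: qd = 403 − 2(p + 24).
New equilibrium: consumers pay $86, sellers receive $62, q = 231. (Wedge: pb − ps = 24.)
Quantity falls by |ΔQ| = |247 − 231| = 16.
DWL = ½ · t · |ΔQ| = ½ · 24 · 16 = $192.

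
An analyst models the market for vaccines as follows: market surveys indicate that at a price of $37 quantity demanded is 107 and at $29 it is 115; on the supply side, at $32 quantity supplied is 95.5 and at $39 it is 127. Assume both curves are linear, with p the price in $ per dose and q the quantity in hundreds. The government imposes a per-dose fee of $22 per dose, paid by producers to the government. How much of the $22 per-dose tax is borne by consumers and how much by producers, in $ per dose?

Consumers bear $18 per dose; producers bear $4 per dose.

Demand slope: (115 − 107)/(29 − 37) = -1, so qd = 144 − p.
Supply slope: (127 − 95.5)/(39 − 32) = 4.5, so qs = 4.5p − 48.5.
Before the tax: set 144 − p = 4.5p − 48.5 → p* = $35, q* = 109.
With the tax collected from producers, supply shifts: qs = 4.5(p − 22) − 48.5.
Solving gives q = 91 with consumers paying $53 and producers receiving $31 (the $22 wedge).
Burden on consumers: $18; on producers: $4. (They sum to $22.)
The less price-elastic side of the market bears the larger share of a per-unit tax.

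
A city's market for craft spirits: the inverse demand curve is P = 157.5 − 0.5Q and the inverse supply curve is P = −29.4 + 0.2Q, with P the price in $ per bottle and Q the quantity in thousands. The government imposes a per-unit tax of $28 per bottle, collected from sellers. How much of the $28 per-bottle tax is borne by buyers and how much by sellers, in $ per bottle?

Buyers bear $20 per bottle; sellers bear $8 per bottle.

Inverting to Q(P) form: Qd = 315 − 2P; Qs = 5P + 147.
Before the tax: set 315 − 2P = 5P + 147 → P* = $24, Q* = 267.
With the tax collected from sellers, supply shifts: Qs = 5(P − 28) + 147.
New equilibrium: buyers pay $44, sellers receive $16, Q = 227. (Wedge: Pb − Ps = 28.)
Burden on buyers: $20; on sellers: $8. (They sum to $28.)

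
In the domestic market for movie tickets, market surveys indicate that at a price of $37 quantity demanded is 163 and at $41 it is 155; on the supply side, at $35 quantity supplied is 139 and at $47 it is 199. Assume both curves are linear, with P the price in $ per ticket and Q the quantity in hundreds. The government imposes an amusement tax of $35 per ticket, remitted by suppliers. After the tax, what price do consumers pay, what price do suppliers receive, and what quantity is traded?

Consumers pay $64; suppliers receive $29; quantity = 109.

Demand slope: (155 − 163)/(41 − 37) = -2, so Qd = 237 − 2P.
Supply slope: (199 − 139)/(47 − 35) = 5, so Qs = 5P − 36.
Without the tax, 237 − 2P = 5P − 36 gives 7P = 273, so P* = $39 and Q* = 159.
With the tax collected from suppliers, supply shifts: Qs = 5(P − 35) − 36.
Solving gives Q = 109 with consumers paying $64 and suppliers receiving $29 (the $35 wedge).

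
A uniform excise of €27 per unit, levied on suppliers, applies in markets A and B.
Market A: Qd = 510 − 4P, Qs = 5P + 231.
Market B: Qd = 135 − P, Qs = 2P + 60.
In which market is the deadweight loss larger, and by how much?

Market A: pre-tax P* = €31, Q* = 386; post-tax Q = 326; deadweight loss = €810.
Market B: pre-tax P* = €25, Q* = 110; post-tax Q = 92; deadweight loss = €243.
Difference: €810 vs €243 → market A is larger by €567.

Market A, by €567.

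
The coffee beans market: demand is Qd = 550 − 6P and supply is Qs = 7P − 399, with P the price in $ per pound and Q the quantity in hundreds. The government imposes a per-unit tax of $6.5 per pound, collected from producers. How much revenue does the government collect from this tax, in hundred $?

Without the tax, 550 − 6P = 7P − 399 gives 13P = 949, so P* = $73 and Q* = 112.
With the tax collected from producers, supply shifts: Qs = 7(P − 6.5) − 399.
New equilibrium: consumers pay $76.5, producers receive $70, Q = 91. (Wedge: Pb − Ps = 6.5.)
Revenue = t · Q = 6.5 · 91 = $591.5.

Tax revenue = $591.5 hundred.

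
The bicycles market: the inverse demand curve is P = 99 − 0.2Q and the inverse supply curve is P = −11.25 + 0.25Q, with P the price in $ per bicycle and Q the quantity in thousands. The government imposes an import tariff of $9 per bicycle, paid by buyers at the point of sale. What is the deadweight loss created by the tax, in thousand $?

Rewrite in direct form: Qd = 495 − 5P and Qs = 4P + 45.
Before the tax: set 495 − 5P = 4P + 45 → P* = $50, Q* = 245.
With the tax collected from buyers, demand (in seller-price terms) shifts: Qd = 495 − 5(P + 9).
Solving gives Q = 225 with buyers paying $54 and suppliers receiving $45 (the $9 wedge).
Quantity falls by |ΔQ| = |245 − 225| = 20.
DWL = ½ · t · |ΔQ| = ½ · 9 · 20 = $90.

Deadweight loss = $90 thousand.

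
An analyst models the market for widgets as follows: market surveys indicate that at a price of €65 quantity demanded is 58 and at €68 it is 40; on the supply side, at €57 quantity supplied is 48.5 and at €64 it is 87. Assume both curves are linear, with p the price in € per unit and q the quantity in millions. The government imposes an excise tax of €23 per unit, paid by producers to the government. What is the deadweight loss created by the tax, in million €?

Deadweight loss = €759 million.

Demand slope: (40 − 58)/(68 − 65) = -6, so qd = 448 − 6p.
Supply slope: (87 − 48.5)/(64 − 57) = 5.5, so qs = 5.5p − 265.
Before the tax: set 448 − 6p = 5.5p − 265 → p* = €62, q* = 76.
With the tax collected from producers, supply shifts: qs = 5.5(p − 23) − 265.
New equilibrium: consumers pay €73, producers receive €50, q = 10. (Wedge: pb − ps = 23.)
Quantity falls by |ΔQ| = |76 − 10| = 66.
DWL = ½ · t · |ΔQ| = ½ · 23 · 66 = €759.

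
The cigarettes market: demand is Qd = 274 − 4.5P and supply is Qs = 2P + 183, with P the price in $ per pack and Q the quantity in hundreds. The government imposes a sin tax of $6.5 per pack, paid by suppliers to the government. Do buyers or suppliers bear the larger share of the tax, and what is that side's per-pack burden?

Before the tax: set 274 − 4.5P = 2P + 183 → P* = $14, Q* = 211.
With the tax collected from suppliers, supply shifts: Qs = 2(P − 6.5) + 183.
Solving gives Q = 202 with buyers paying $16 and suppliers receiving $9.5 (the $6.5 wedge).
Per-pack burden: buyers $2, suppliers $4.5.
Suppliers take the larger share because supply is less price-elastic here (demand slope 4.5 vs supply slope 2).
The less price-elastic side of the market bears the larger share of a per-unit tax.

Suppliers bear the larger share: $4.5 per pack.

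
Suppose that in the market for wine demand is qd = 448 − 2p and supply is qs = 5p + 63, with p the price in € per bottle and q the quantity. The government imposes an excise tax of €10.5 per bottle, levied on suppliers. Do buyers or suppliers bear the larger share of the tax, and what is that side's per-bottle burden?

Without the tax, 448 − 2p = 5p + 63 gives 7p = 385, so p* = €55 and q* = 338.
With the tax collected from suppliers, supply shifts: qs = 5(p − 10.5) + 63.
New equilibrium: buyers pay €62.5, suppliers receive €52, q = 323. (Wedge: pb − ps = 10.5.)
Per-bottle burden: buyers €7.5, suppliers €3.
Buyers take the larger share because demand is less price-elastic here (demand slope 2 vs supply slope 5).
The less price-elastic side of the market bears the larger share of a per-unit tax.

Buyers bear the larger share: €7.5 per bottle.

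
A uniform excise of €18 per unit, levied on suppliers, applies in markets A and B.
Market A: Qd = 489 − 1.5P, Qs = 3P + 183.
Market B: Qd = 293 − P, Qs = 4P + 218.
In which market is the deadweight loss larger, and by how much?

Market A: pre-tax P* = €68, Q* = 387; post-tax Q = 369; deadweight loss = €162.
Market B: pre-tax P* = €15, Q* = 278; post-tax Q = 263.6; deadweight loss = €129.6.
Difference: €162 vs €129.6 → market A is larger by €32.4.

Market A, by €32.4.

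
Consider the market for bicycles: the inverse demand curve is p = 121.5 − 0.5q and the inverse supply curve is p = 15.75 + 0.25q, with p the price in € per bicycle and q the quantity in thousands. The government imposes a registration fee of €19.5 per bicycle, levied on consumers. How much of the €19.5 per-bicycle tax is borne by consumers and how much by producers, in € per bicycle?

Rewrite in direct form: qd = 243 − 2p and qs = 4p − 63.
Without the tax, 243 − 2p = 4p − 63 gives 6p = 306, so p* = €51 and q* = 141.
With the tax collected from consumers, demand (in seller-price terms) shifts: qd = 243 − 2(p + 19.5).
Solving gives q = 115 with consumers paying €64 and producers receiving €44.5 (the €19.5 wedge).
Burden on consumers: €13; on producers: €6.5. (They sum to €19.5.)
The less price-elastic side of the market bears the larger share of a per-unit tax.

Consumers bear €13 per bicycle; producers bear €6.5 per bicycle.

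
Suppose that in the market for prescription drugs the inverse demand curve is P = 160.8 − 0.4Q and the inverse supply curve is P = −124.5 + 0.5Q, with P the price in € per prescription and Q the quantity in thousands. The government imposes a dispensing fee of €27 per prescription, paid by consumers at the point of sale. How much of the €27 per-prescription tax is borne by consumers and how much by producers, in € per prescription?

Inverting to Q(P) form: Qd = 402 − 2.5P; Qs = 2P + 249.
Before the tax: set 402 − 2.5P = 2P + 249 → P* = €34, Q* = 317.
With the tax collected from consumers, demand (in seller-price terms) shifts: Qd = 402 − 2.5(P + 27).
New equilibrium: consumers pay €46, producers receive €19, Q = 287. (Wedge: Pb − Ps = 27.)
Burden on consumers: €12; on producers: €15. (They sum to €27.)
The less price-elastic side of the market bears the larger share of a per-unit tax.

Consumers bear €12 per prescription; producers bear €15 per prescription.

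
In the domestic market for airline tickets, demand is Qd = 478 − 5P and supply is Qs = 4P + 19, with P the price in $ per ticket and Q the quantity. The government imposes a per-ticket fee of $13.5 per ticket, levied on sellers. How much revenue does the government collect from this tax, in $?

Before the tax: set 478 − 5P = 4P + 19 → P* = $51, Q* = 223.
With the tax collected from sellers, supply shifts: Qs = 4(P − 13.5) + 19.
New equilibrium: consumers pay $57, sellers receive $43.5, Q = 193. (Wedge: Pb − Ps = 13.5.)
Revenue = t · Q = 13.5 · 193 = $2605.5.

Tax revenue = $2605.5.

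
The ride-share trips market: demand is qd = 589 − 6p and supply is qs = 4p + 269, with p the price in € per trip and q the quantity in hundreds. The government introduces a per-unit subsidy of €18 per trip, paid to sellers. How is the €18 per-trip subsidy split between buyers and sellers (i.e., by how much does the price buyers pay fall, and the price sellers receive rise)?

Buyers gain €7.2 per trip; sellers gain €10.8 per trip.

Before the subsidy: set 589 − 6p = 4p + 269 → p* = €32, q* = 397.
With a per-unit subsidy paid to sellers, each receives p + 18 per unit sold, so supply becomes qs = 4(p + 18) + 269.
New equilibrium: buyers pay €24.8, sellers receive €42.8, q = 440.2. (Wedge: pb − ps = −18.)
Gain to buyers: €7.2; to sellers: €10.8. (They sum to €18.)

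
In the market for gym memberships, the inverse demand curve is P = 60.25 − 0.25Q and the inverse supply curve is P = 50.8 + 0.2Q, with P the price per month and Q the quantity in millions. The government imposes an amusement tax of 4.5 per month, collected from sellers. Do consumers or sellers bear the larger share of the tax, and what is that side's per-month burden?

Inverting to Q(P) form: Qd = 241 − 4P; Qs = 5P − 254.
Before the tax: set 241 − 4P = 5P − 254 → P* = 55, Q* = 21.
With the tax collected from sellers, supply shifts: Qs = 5(P − 4.5) − 254.
Solving gives Q = 11 with consumers paying 57.5 and sellers receiving 53 (the 4.5 wedge).
Per-month burden: consumers 2.5, sellers 2.
Consumers take the larger share because demand is less price-elastic here (demand slope 4 vs supply slope 5).
The less price-elastic side of the market bears the larger share of a per-unit tax.

Consumers bear the larger share: 2.5 per month.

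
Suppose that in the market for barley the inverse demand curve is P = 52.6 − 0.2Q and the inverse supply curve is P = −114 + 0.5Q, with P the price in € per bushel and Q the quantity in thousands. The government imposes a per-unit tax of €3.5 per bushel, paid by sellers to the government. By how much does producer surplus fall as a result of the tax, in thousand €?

Inverting to Q(P) form: Qd = 263 − 5P; Qs = 2P + 228.
Before the tax: set 263 − 5P = 2P + 228 → P* = €5, Q* = 238.
With the tax collected from sellers, supply shifts: Qs = 2(P − 3.5) + 228.
Solving gives Q = 233 with consumers paying €6 and sellers receiving €2.5 (the €3.5 wedge).
ΔPS is the trapezoid between Q = 233 and Q = 238 of height €2.5: ½ · (238 + 233) · 2.5 = €588.75.

Producer surplus falls by €588.75 thousand.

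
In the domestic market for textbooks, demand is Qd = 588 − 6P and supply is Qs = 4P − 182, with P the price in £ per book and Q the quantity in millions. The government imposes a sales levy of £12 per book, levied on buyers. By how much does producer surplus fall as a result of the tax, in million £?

Producer surplus falls by £803.52 million.

Without the tax, 588 − 6P = 4P − 182 gives 10P = 770, so P* = £77 and Q* = 126.
With the tax collected from buyers, demand (in seller-price terms) shifts: Qd = 588 − 6(P + 12).
New equilibrium: buyers pay £81.8, suppliers receive £69.8, Q = 97.2. (Wedge: Pb − Ps = 12.)
ΔPS is the trapezoid between Q = 97.2 and Q = 126 of height £7.2: ½ · (126 + 97.2) · 7.2 = £803.52.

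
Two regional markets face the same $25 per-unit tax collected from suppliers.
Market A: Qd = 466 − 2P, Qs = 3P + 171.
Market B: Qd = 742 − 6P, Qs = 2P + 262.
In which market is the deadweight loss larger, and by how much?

Market B, by $93.75.

Market A: pre-tax P* = $59, Q* = 348; post-tax Q = 318; deadweight loss = $375.
Market B: pre-tax P* = $60, Q* = 382; post-tax Q = 344.5; deadweight loss = $468.75.
Difference: $375 vs $468.75 → market B is larger by $93.75.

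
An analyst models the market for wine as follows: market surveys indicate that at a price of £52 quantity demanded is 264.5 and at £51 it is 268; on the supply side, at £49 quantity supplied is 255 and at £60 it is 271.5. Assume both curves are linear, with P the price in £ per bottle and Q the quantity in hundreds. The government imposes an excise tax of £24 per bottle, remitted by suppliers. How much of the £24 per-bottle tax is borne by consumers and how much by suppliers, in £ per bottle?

Consumers bear £7.2 per bottle; suppliers bear £16.8 per bottle.

Demand slope: (268 − 264.5)/(51 − 52) = -3.5, so Qd = 446.5 − 3.5P.
Supply slope: (271.5 − 255)/(60 − 49) = 1.5, so Qs = 1.5P + 181.5.
Without the tax, 446.5 − 3.5P = 1.5P + 181.5 gives 5P = 265, so P* = £53 and Q* = 261.
With the tax collected from suppliers, supply shifts: Qs = 1.5(P − 24) + 181.5.
Solving gives Q = 235.8 with consumers paying £60.2 and suppliers receiving £36.2 (the £24 wedge).
Burden on consumers: £7.2; on suppliers: £16.8. (They sum to £24.)
The less price-elastic side of the market bears the larger share of a per-unit tax.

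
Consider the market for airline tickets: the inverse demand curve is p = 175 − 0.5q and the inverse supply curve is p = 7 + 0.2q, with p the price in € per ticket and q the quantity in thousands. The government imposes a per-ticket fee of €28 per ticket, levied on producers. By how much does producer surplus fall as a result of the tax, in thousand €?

Producer surplus falls by €1760 thousand.

Inverting to q(p) form: qd = 350 − 2p; qs = 5p − 35.
Before the tax: set 350 − 2p = 5p − 35 → p* = €55, q* = 240.
With the tax collected from producers, supply shifts: qs = 5(p − 28) − 35.
Solving gives q = 200 with consumers paying €75 and producers receiving €47 (the €28 wedge).
ΔPS is the trapezoid between Q = 200 and Q = 240 of height €8: ½ · (240 + 200) · 8 = €1760.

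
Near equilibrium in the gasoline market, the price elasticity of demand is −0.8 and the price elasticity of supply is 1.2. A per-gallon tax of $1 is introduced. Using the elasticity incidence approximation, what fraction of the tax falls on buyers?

Incidence ratio: buyers' share ≈ εs / (εs + |εd|) = 1.2 / (1.2 + 0.8) = 0.6.
Supply is the more elastic side, so buyers bear the larger share.

Buyers' share ≈ 0.6.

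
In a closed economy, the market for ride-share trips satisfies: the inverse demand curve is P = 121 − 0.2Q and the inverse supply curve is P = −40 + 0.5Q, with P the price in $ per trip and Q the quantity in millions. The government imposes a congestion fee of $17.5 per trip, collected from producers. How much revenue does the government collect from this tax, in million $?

Tax revenue = $3587.5 million.

Inverting to Q(P) form: Qd = 605 − 5P; Qs = 2P + 80.
Without the tax, 605 − 5P = 2P + 80 gives 7P = 525, so P* = $75 and Q* = 230.
With the tax collected from producers, supply shifts: Qs = 2(P − 17.5) + 80.
Solving gives Q = 205 with buyers paying $80 and producers receiving $62.5 (the $17.5 wedge).
Revenue = t · Q = 17.5 · 205 = $3587.5.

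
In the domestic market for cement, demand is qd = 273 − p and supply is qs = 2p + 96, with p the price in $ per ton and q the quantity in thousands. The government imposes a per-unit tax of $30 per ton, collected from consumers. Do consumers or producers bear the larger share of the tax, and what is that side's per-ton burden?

Before the tax: set 273 − p = 2p + 96 → p* = $59, q* = 214.
With the tax collected from consumers, demand (in seller-price terms) shifts: qd = 273 − (p + 30).
New equilibrium: consumers pay $79, producers receive $49, q = 194. (Wedge: pb − ps = 30.)
Per-ton burden: consumers $20, producers $10.
Consumers take the larger share because demand is less price-elastic here (demand slope 1 vs supply slope 2).
The less price-elastic side of the market bears the larger share of a per-unit tax.

Consumers bear the larger share: $20 per ton.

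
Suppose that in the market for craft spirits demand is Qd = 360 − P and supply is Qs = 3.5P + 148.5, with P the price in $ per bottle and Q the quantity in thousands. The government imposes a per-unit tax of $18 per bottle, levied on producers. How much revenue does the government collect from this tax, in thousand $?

Tax revenue = $5382 thousand.

Without the tax, 360 − P = 3.5P + 148.5 gives 4.5P = 211.5, so P* = $47 and Q* = 313.
With the tax collected from producers, supply shifts: Qs = 3.5(P − 18) + 148.5.
New equilibrium: buyers pay $61, producers receive $43, Q = 299. (Wedge: Pb − Ps = 18.)
Revenue = t · Q = 18 · 299 = $5382.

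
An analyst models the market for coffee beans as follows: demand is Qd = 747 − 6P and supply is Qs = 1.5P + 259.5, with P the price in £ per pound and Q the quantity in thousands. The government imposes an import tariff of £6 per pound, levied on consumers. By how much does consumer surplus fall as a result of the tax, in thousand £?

Consumer surplus falls by £424.08 thousand.

Without the tax, 747 − 6P = 1.5P + 259.5 gives 7.5P = 487.5, so P* = £65 and Q* = 357.
With the tax collected from consumers, demand (in seller-price terms) shifts: Qd = 747 − 6(P + 6).
Solving gives Q = 349.8 with consumers paying £66.2 and producers receiving £60.2 (the £6 wedge).
ΔCS is the trapezoid between Q = 349.8 and Q = 357 of height £1.2: ½ · (357 + 349.8) · 1.2 = £424.08.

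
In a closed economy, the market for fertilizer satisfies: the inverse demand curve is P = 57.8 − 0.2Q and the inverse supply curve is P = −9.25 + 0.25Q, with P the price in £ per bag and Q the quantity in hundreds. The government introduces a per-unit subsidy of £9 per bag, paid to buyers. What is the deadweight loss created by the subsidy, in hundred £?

Inverting to Q(P) form: Qd = 289 − 5P; Qs = 4P + 37.
Before the subsidy: set 289 − 5P = 4P + 37 → P* = £28, Q* = 149.
With a per-unit subsidy paid to buyers, each effectively pays P − 9, so demand becomes Qd = 289 − 5(P − 9).
New equilibrium: buyers pay £24, suppliers receive £33, Q = 169. (Wedge: Pb − Ps = −9.)
Quantity rises by |ΔQ| = |149 − 169| = 20.
DWL = ½ · t · |ΔQ| = ½ · 9 · 20 = £90.

Deadweight loss = £90 hundred.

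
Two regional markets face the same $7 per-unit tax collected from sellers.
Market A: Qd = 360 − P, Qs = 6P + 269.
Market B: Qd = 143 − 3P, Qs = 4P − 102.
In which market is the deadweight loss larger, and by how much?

Market A: pre-tax P* = $13, Q* = 347; post-tax Q = 341; deadweight loss = $21.
Market B: pre-tax P* = $35, Q* = 38; post-tax Q = 26; deadweight loss = $42.
Difference: $21 vs $42 → market B is larger by $21.

Market B, by $21.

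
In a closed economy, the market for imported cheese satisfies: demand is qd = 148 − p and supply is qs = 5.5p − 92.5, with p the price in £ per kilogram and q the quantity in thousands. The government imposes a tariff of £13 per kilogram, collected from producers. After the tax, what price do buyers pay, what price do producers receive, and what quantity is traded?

Buyers pay £48; producers receive £35; quantity = 100.

Before the tax: set 148 − p = 5.5p − 92.5 → p* = £37, q* = 111.
With the tax collected from producers, supply shifts: qs = 5.5(p − 13) − 92.5.
Solving gives q = 100 with buyers paying £48 and producers receiving £35 (the £13 wedge).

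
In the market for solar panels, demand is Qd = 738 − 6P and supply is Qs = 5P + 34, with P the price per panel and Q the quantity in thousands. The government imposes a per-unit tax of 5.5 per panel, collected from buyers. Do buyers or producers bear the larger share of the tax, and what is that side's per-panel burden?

Before the tax: set 738 − 6P = 5P + 34 → P* = 64, Q* = 354.
With the tax collected from buyers, demand (in seller-price terms) shifts: Qd = 738 − 6(P + 5.5).
New equilibrium: buyers pay 66.5, producers receive 61, Q = 339. (Wedge: Pb − Ps = 5.5.)
Per-panel burden: buyers 2.5, producers 3.
Producers take the larger share because supply is less price-elastic here (demand slope 6 vs supply slope 5).
The less price-elastic side of the market bears the larger share of a per-unit tax.

Producers bear the larger share: 3 per panel.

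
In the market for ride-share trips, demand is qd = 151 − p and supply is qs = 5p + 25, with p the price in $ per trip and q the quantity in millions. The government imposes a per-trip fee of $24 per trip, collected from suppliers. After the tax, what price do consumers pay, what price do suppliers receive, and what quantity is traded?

Before the tax: set 151 − p = 5p + 25 → p* = $21, q* = 130.
With the tax collected from suppliers, supply shifts: qs = 5(p − 24) + 25.
Solving gives q = 110 with consumers paying $41 and suppliers receiving $17 (the $24 wedge).
The less price-elastic side of the market bears the larger share of a per-unit tax.

Consumers pay $41; suppliers receive $17; quantity = 110.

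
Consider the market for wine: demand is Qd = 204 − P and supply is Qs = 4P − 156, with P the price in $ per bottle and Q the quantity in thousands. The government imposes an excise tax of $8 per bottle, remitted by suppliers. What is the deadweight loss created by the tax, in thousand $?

Without the tax, 204 − P = 4P − 156 gives 5P = 360, so P* = $72 and Q* = 132.
With the tax collected from suppliers, supply shifts: Qs = 4(P − 8) − 156.
New equilibrium: buyers pay $78.4, suppliers receive $70.4, Q = 125.6. (Wedge: Pb − Ps = 8.)
Quantity falls by |ΔQ| = |132 − 125.6| = 6.4.
DWL = ½ · t · |ΔQ| = ½ · 8 · 6.4 = $25.6.

Deadweight loss = $25.6 thousand.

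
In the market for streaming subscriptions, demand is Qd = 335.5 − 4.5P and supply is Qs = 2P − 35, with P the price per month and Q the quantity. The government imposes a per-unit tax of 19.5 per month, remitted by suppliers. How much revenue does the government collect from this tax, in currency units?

Tax revenue = 1014.

Without the tax, 335.5 − 4.5P = 2P − 35 gives 6.5P = 370.5, so P* = 57 and Q* = 79.
With the tax collected from suppliers, supply shifts: Qs = 2(P − 19.5) − 35.
New equilibrium: consumers pay 63, suppliers receive 43.5, Q = 52. (Wedge: Pb − Ps = 19.5.)
Revenue = t · Q = 19.5 · 52 = 1014.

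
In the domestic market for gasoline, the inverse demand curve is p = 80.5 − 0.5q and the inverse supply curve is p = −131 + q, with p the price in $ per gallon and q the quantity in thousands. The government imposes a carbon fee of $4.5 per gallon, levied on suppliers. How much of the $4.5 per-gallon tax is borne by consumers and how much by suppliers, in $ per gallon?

Rewrite in direct form: qd = 161 − 2p and qs = p + 131.
Without the tax, 161 − 2p = p + 131 gives 3p = 30, so p* = $10 and q* = 141.
With the tax collected from suppliers, supply shifts: qs = (p − 4.5) + 131.
New equilibrium: consumers pay $11.5, suppliers receive $7, q = 138. (Wedge: pb − ps = 4.5.)
Burden on consumers: $1.5; on suppliers: $3. (They sum to $4.5.)

Consumers bear $1.5 per gallon; suppliers bear $3 per gallon.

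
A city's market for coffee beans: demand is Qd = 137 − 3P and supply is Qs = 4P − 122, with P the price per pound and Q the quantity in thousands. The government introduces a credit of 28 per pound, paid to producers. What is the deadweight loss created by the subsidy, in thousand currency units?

Before the subsidy: set 137 − 3P = 4P − 122 → P* = 37, Q* = 26.
With a per-unit subsidy paid to producers, each receives P + 28 per unit sold, so supply becomes Qs = 4(P + 28) − 122.
Solving gives Q = 74 with consumers paying 21 and producers receiving 49 (the 28 wedge).
Quantity rises by |ΔQ| = |26 − 74| = 48.
DWL = ½ · t · |ΔQ| = ½ · 28 · 48 = 672.

Deadweight loss = 672 thousand.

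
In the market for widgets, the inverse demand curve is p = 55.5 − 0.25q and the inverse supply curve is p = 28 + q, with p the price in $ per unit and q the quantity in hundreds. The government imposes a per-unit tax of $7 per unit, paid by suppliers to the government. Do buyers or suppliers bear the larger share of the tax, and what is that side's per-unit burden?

Inverting to q(p) form: qd = 222 − 4p; qs = p − 28.
Without the tax, 222 − 4p = p − 28 gives 5p = 250, so p* = $50 and q* = 22.
With the tax collected from suppliers, supply shifts: qs = (p − 7) − 28.
Solving gives q = 16.4 with buyers paying $51.4 and suppliers receiving $44.4 (the $7 wedge).
Per-unit burden: buyers $1.4, suppliers $5.6.
Suppliers take the larger share because supply is less price-elastic here (demand slope 4 vs supply slope 1).

Suppliers bear the larger share: $5.6 per unit.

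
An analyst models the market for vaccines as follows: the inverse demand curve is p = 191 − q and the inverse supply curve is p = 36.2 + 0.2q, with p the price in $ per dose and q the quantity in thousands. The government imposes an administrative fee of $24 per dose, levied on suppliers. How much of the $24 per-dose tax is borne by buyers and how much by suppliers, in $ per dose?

Buyers bear $20 per dose; suppliers bear $4 per dose.

Rewrite in direct form: qd = 191 − p and qs = 5p − 181.
Before the tax: set 191 − p = 5p − 181 → p* = $62, q* = 129.
With the tax collected from suppliers, supply shifts: qs = 5(p − 24) − 181.
Solving gives q = 109 with buyers paying $82 and suppliers receiving $58 (the $24 wedge).
Burden on buyers: $20; on suppliers: $4. (They sum to $24.)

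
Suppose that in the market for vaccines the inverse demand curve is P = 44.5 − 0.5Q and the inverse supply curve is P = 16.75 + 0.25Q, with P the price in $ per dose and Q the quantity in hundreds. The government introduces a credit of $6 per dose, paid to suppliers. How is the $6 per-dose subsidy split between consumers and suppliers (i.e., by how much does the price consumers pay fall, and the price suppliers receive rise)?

Rewrite in direct form: Qd = 89 − 2P and Qs = 4P − 67.
Before the subsidy: set 89 − 2P = 4P − 67 → P* = $26, Q* = 37.
With a per-unit subsidy paid to suppliers, each receives P + 6 per unit sold, so supply becomes Qs = 4(P + 6) − 67.
Solving gives Q = 45 with consumers paying $22 and suppliers receiving $28 (the $6 wedge).
Gain to consumers: $4; to suppliers: $2. (They sum to $6.)

Consumers gain $4 per dose; suppliers gain $2 per dose.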